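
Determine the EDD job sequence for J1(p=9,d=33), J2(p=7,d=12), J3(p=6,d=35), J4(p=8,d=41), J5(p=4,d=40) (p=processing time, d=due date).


EDD: sort by earliest due date
  J2: d=12, p=7
  J1: d=33, p=9
  J3: d=35, p=6
  J5: d=40, p=4
  J4: d=41, p=8
Order: J2 → J1 → J3 → J5 → J4


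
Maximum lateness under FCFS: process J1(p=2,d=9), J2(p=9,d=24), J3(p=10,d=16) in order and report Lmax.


Lateness per job (L = C - d):
  J1: C=2, d=9, L=-7
  J2: C=11, d=24, L=-13
  J3: C=21, d=16, L=5
Lmax = max(-7, -13, 5)
= 5


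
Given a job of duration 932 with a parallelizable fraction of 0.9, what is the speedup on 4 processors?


Amdahl's law: T_p = T × ((1-p) + p/N)
= 932 × ((1-0.9) + 0.9/4)
= 932 × (0.10 + 0.2250)
= 932 × 0.3250
= 302.90
Speedup = 932/302.90
= 3.08×


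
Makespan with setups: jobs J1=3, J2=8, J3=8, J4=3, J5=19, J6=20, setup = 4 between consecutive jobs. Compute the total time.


Makespan = Σ processing + (n-1) × setup
= (3 + 8 + 8 + 3 + 19 + 20) + (6-1)×4
= 61 + 20
= 81 time units


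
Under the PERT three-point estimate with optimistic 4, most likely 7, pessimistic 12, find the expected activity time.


te = (o + 4m + p) / 6
= (4 + 4×7 + 12) / 6
= (4 + 28 + 12) / 6
= 44 / 6
= 7.33


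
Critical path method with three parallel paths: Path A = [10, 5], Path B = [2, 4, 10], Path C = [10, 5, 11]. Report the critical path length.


Path A: 10 + 5 = 15
Path B: 2 + 4 + 10 = 16
Path C: 10 + 5 + 11 = 26
Critical path = longest = max(15, 16, 26)
= 26 (Path C)


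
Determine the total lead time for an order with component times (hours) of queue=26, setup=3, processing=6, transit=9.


Lead time = queue + setup + processing + transit
= 26 + 3 + 6 + 9
= 44 hours


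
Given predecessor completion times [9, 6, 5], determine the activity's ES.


ES = max of all predecessor completion times
Predecessors: [9, 6, 5]
ES = max(9, 6, 5)
= 9


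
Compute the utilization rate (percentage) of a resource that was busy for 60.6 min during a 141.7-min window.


Utilization = busy / total × 100
= 60.6 / 141.7 × 100
= 42.8%


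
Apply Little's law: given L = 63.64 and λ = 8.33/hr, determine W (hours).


Little's law: L = λW → W = L / λ
= 63.64 / 8.33
= 7.64 hours


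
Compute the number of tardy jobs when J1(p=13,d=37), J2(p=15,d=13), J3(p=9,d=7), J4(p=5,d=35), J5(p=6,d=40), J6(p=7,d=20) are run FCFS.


Completion vs due date:
  J1: C=13, d=37 → on time
  J2: C=28, d=13 → TARDY
  J3: C=37, d=7 → TARDY
  J4: C=42, d=35 → TARDY
  J5: C=48, d=40 → TARDY
  J6: C=55, d=20 → TARDY
Tardy jobs: J2, J3, J4, J5, J6
Count = 5


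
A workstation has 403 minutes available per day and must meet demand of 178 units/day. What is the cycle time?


Cycle time = available time / demand
= 403 / 178
= 2.26 min/unit


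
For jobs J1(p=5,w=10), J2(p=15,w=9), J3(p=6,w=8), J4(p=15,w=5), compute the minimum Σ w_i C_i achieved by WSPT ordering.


WSPT order (by p/w): J1 → J3 → J2 → J4
  J1: C=5, w·C=10×5=50
  J3: C=11, w·C=8×11=88
  J2: C=26, w·C=9×26=234
  J4: C=41, w·C=5×41=205
Σ w·C = 577
= 577


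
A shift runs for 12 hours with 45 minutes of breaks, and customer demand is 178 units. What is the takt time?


Available = 12×60 - 45 = 675 min
Takt time = 675 / 178
= 3.79 min/unit


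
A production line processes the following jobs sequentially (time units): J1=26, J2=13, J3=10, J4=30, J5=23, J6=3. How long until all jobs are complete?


Sequential makespan: sum all processing times
= 26 + 13 + 10 + 30 + 23 + 3
= 105 time units


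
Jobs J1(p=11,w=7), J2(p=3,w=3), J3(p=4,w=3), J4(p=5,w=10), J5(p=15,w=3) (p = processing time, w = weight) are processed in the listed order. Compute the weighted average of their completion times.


Completion times:
  J1: C=11, w×C=7×11=77
  J2: C=14, w×C=3×14=42
  J3: C=18, w×C=3×18=54
  J4: C=23, w×C=10×23=230
  J5: C=38, w×C=3×38=114
Sum w×C = 517
Sum w = 26
Weighted avg = 517/26
= 19.88


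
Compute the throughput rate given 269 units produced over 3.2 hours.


Throughput = units / time
= 269 / 3.2
= 84.1 units/hour


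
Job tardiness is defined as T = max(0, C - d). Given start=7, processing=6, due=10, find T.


Completion = start + processing = 7 + 6 = 13
Tardiness = max(0, C - d) = max(0, 13 - 10)
= max(0, 3)
= 3


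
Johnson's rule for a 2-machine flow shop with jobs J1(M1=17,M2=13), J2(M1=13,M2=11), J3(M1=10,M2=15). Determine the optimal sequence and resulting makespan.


Johnson's rule:
Group 1 (M1≤M2, sort by M1): ['J3']
Group 2 (M1>M2, sort desc M2): ['J1', 'J2']
Sequence: J3 → J1 → J2
Makespan calculation:
  J3: M1 done=10, M2 done=25
  J1: M1 done=27, M2 done=40
  J2: M1 done=40, M2 done=51
= Sequence: J3 → J1 → J2, Makespan: 51


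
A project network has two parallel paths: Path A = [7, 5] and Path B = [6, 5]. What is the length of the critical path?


Path A: 7 + 5 = 12
Path B: 6 + 5 = 11
Critical path = longest = max(12, 11)
= 12 (Path A)


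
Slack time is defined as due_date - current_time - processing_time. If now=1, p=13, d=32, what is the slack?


Slack = due - current_time - processing
= 32 - 1 - 13
= 18


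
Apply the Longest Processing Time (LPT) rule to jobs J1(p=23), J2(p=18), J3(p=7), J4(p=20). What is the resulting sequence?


LPT: sort by longest processing time first
  J1: p=23
  J4: p=20
  J2: p=18
  J3: p=7
Order: J1 → J4 → J2 → J3


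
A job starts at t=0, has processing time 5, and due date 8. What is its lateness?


Completion = 0 + 5 = 5
Lateness = C - d = 5 - 8
= -3


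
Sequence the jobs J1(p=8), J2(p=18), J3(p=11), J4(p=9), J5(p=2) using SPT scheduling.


SPT: sort by shortest processing time
  J5: p=2
  J1: p=8
  J4: p=9
  J3: p=11
  J2: p=18
Order: J5 → J1 → J4 → J3 → J2


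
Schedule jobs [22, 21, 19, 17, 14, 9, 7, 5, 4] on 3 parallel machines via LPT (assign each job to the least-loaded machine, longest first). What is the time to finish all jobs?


Jobs (LPT sorted): [22, 21, 19, 17, 14, 9, 7, 5, 4]
Machines: 3
  J=22 → Machine 1 (load: 0+22=22)
  J=21 → Machine 2 (load: 0+21=21)
  J=19 → Machine 3 (load: 0+19=19)
  J=17 → Machine 3 (load: 19+17=36)
  J=14 → Machine 2 (load: 21+14=35)
  J=9 → Machine 1 (load: 22+9=31)
  J=7 → Machine 1 (load: 31+7=38)
  J=5 → Machine 2 (load: 35+5=40)
  J=4 → Machine 3 (load: 36+4=40)
Machine loads: [38, 40, 40]
Makespan = max = 40 time units


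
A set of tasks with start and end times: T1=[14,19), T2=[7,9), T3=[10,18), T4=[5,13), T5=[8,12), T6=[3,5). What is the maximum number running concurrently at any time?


Check each time point for overlaps:
  t=8: 3 tasks active (T2, T4, T5)
Max concurrent = 3


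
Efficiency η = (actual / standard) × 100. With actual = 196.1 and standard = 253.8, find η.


Efficiency = (actual / standard) × 100
= (196.1 / 253.8) × 100
= 77.3%


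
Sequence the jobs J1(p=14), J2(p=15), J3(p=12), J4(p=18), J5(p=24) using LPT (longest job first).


LPT: sort by longest processing time first
  J5: p=24
  J4: p=18
  J2: p=15
  J1: p=14
  J3: p=12
Order: J5 → J4 → J2 → J1 → J3


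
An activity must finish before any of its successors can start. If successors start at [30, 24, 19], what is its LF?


LF = min of all successor start times
Successors start at: [30, 24, 19]
LF = min(30, 24, 19)
= 19


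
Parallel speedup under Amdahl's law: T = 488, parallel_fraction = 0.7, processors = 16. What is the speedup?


Amdahl's law: T_p = T × ((1-p) + p/N)
= 488 × ((1-0.7) + 0.7/16)
= 488 × (0.30 + 0.0437)
= 488 × 0.3438
= 167.75
Speedup = 488/167.75
= 2.91×


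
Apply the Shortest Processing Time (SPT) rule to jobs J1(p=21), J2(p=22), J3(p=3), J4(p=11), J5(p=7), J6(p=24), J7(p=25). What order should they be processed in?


SPT: sort by shortest processing time
  J3: p=3
  J5: p=7
  J4: p=11
  J1: p=21
  J2: p=22
  J6: p=24
  J7: p=25
Order: J3 → J5 → J4 → J1 → J2 → J6 → J7


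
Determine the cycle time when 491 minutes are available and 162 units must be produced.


Cycle time = available time / demand
= 491 / 162
= 3.03 min/unit


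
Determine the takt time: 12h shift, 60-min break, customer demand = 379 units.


Available = 12×60 - 60 = 660 min
Takt time = 660 / 379
= 1.74 min/unit


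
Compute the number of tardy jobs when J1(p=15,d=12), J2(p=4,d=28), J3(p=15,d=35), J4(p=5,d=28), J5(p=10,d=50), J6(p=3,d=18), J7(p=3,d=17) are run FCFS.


Completion vs due date:
  J1: C=15, d=12 → TARDY
  J2: C=19, d=28 → on time
  J3: C=34, d=35 → on time
  J4: C=39, d=28 → TARDY
  J5: C=49, d=50 → on time
  J6: C=52, d=18 → TARDY
  J7: C=55, d=17 → TARDY
Tardy jobs: J1, J4, J6, J7
Count = 4


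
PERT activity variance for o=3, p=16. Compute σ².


σ² = ((p - o) / 6)² = (p - o)² / 36
= (16 - 3)² / 36
= 13² / 36
= 169 / 36
= 4.6944


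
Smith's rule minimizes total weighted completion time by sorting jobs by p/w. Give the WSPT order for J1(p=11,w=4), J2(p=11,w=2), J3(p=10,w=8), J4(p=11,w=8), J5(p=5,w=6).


WSPT (Smith's rule): sort by p/w ascending
  J5: p/w = 5/6 = 0.833
  J3: p/w = 10/8 = 1.250
  J4: p/w = 11/8 = 1.375
  J1: p/w = 11/4 = 2.750
  J2: p/w = 11/2 = 5.500
Order: J5 → J3 → J4 → J1 → J2


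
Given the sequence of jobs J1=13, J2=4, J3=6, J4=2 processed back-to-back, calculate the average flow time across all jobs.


Completion times:
  J1: completes at 13
  J2: completes at 17
  J3: completes at 23
  J4: completes at 25
Sum = 78
Average = 78/4
= 19.50


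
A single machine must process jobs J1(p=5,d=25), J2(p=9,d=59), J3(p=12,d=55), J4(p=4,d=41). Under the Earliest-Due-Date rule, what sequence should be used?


EDD: sort by earliest due date
  J1: d=25, p=5
  J4: d=41, p=4
  J3: d=55, p=12
  J2: d=59, p=9
Order: J1 → J4 → J3 → J2


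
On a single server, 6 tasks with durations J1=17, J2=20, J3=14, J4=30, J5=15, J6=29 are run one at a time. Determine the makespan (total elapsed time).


Sequential makespan: sum all processing times
= 17 + 20 + 14 + 30 + 15 + 29
= 125 time units


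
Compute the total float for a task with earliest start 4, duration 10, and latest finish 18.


EF = ES + duration = 4 + 10 = 14
LS = LF - duration = 18 - 10 = 8
Total Float = LF - EF = 18 - 14
(or LS - ES = 8 - 4)
= 4


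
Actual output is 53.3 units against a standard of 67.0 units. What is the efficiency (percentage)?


Efficiency = (actual / standard) × 100
= (53.3 / 67.0) × 100
= 79.6%


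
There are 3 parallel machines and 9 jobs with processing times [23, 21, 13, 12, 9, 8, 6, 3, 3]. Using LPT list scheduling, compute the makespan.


Jobs (LPT sorted): [23, 21, 13, 12, 9, 8, 6, 3, 3]
Machines: 3
  J=23 → Machine 1 (load: 0+23=23)
  J=21 → Machine 2 (load: 0+21=21)
  J=13 → Machine 3 (load: 0+13=13)
  J=12 → Machine 3 (load: 13+12=25)
  J=9 → Machine 2 (load: 21+9=30)
  J=8 → Machine 1 (load: 23+8=31)
  J=6 → Machine 3 (load: 25+6=31)
  J=3 → Machine 2 (load: 30+3=33)
  J=3 → Machine 1 (load: 31+3=34)
Machine loads: [34, 33, 31]
Makespan = max = 34 time units


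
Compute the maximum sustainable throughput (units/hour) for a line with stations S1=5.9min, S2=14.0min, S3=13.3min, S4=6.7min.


Bottleneck = longest station time
Station times: [5.9, 14.0, 13.3, 6.7]
Max = 14.0 min
Rate = 60 / 14.0
= 4.29 units/hour (bottleneck: 14.0min)


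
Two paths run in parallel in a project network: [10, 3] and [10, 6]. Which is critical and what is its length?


Path A: 10 + 3 = 13
Path B: 10 + 6 = 16
Critical path = longest = max(13, 16)
= 16 (Path B)


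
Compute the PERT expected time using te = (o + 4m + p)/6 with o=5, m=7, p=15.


te = (o + 4m + p) / 6
= (5 + 4×7 + 15) / 6
= (5 + 28 + 15) / 6
= 48 / 6
= 8.00


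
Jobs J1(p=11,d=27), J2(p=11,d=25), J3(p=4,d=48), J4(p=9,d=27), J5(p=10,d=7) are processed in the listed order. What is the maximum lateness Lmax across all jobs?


Lateness per job (L = C - d):
  J1: C=11, d=27, L=-16
  J2: C=22, d=25, L=-3
  J3: C=26, d=48, L=-22
  J4: C=35, d=27, L=8
  J5: C=45, d=7, L=38
Lmax = max(-16, -3, -22, 8, 38)
= 38


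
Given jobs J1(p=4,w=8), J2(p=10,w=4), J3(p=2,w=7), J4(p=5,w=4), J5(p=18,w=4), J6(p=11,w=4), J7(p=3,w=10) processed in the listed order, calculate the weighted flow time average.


Completion times:
  J1: C=4, w×C=8×4=32
  J2: C=14, w×C=4×14=56
  J3: C=16, w×C=7×16=112
  J4: C=21, w×C=4×21=84
  J5: C=39, w×C=4×39=156
  J6: C=50, w×C=4×50=200
  J7: C=53, w×C=10×53=530
Sum w×C = 1170
Sum w = 41
Weighted avg = 1170/41
= 28.54


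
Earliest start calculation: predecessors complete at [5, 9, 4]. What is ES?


ES = max of all predecessor completion times
Predecessors: [5, 9, 4]
ES = max(5, 9, 4)
= 9


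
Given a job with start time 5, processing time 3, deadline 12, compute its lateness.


Completion = 5 + 3 = 8
Lateness = C - d = 8 - 12
= -4


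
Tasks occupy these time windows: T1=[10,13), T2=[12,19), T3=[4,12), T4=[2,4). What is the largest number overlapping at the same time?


Check each time point for overlaps:
  t=10: 2 tasks active (T1, T3)
Max concurrent = 2


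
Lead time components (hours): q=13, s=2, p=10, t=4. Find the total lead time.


Lead time = queue + setup + processing + transit
= 13 + 2 + 10 + 4
= 29 hours


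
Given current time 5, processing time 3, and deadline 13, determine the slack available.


Slack = due - current_time - processing
= 13 - 5 - 3
= 5


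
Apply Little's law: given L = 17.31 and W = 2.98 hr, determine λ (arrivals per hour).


Little's law: L = λW → λ = L / W
= 17.31 / 2.98
= 5.81 per hour


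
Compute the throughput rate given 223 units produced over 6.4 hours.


Throughput = units / time
= 223 / 6.4
= 34.8 units/hour


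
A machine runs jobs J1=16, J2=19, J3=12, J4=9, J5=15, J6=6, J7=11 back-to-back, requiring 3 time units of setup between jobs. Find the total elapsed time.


Makespan = Σ processing + (n-1) × setup
= (16 + 19 + 12 + 9 + 15 + 6 + 11) + (7-1)×3
= 88 + 18
= 106 time units


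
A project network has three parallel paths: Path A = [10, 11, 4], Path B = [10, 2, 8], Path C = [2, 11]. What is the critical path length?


Path A: 10 + 11 + 4 = 25
Path B: 10 + 2 + 8 = 20
Path C: 2 + 11 = 13
Critical path = longest = max(25, 20, 13)
= 25 (Path A)


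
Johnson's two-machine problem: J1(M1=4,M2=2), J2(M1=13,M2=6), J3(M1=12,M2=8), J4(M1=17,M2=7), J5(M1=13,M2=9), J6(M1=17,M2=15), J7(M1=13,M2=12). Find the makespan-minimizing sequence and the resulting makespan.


Johnson's rule:
Group 1 (M1≤M2, sort by M1): []
Group 2 (M1>M2, sort desc M2): ['J6', 'J7', 'J5', 'J3', 'J4', 'J2', 'J1']
Sequence: J6 → J7 → J5 → J3 → J4 → J2 → J1
Makespan calculation:
  J6: M1 done=17, M2 done=32
  J7: M1 done=30, M2 done=44
  J5: M1 done=43, M2 done=53
  J3: M1 done=55, M2 done=63
  J4: M1 done=72, M2 done=79
  J2: M1 done=85, M2 done=91
  J1: M1 done=89, M2 done=93
= Sequence: J6 → J7 → J5 → J3 → J4 → J2 → J1, Makespan: 93


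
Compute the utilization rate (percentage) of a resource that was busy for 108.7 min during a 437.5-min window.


Utilization = busy / total × 100
= 108.7 / 437.5 × 100
= 24.8%


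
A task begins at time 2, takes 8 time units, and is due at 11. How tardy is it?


Completion = start + processing = 2 + 8 = 10
Tardiness = max(0, C - d) = max(0, 10 - 11)
= max(0, -1)
= 0


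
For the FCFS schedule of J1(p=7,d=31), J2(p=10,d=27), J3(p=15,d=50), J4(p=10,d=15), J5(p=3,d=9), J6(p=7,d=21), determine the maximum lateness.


Lateness per job (L = C - d):
  J1: C=7, d=31, L=-24
  J2: C=17, d=27, L=-10
  J3: C=32, d=50, L=-18
  J4: C=42, d=15, L=27
  J5: C=45, d=9, L=36
  J6: C=52, d=21, L=31
Lmax = max(-24, -10, -18, 27, 36, 31)
= 36


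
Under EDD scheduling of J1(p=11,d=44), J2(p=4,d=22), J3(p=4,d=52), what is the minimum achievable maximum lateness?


EDD order: J2 → J1 → J3
Completion and lateness:
  J2: C=4, d=22, L=4-22=-18
  J1: C=15, d=44, L=15-44=-29
  J3: C=19, d=52, L=19-52=-33
Lmax = max(-18, -29, -33)
= -18


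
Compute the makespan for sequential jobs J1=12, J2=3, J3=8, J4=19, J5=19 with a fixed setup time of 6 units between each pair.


Makespan = Σ processing + (n-1) × setup
= (12 + 3 + 8 + 19 + 19) + (5-1)×6
= 61 + 24
= 85 time units


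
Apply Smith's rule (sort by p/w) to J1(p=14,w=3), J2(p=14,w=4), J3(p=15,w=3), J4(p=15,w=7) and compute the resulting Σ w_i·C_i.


WSPT order (by p/w): J4 → J2 → J1 → J3
  J4: C=15, w·C=7×15=105
  J2: C=29, w·C=4×29=116
  J1: C=43, w·C=3×43=129
  J3: C=58, w·C=3×58=174
Σ w·C = 524
= 524


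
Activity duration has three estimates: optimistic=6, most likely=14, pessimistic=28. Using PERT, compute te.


te = (o + 4m + p) / 6
= (6 + 4×14 + 28) / 6
= (6 + 56 + 28) / 6
= 90 / 6
= 15.00


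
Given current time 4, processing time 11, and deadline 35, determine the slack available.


Slack = due - current_time - processing
= 35 - 4 - 11
= 20


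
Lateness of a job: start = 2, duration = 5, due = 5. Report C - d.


Completion = 2 + 5 = 7
Lateness = C - d = 7 - 5
= 2


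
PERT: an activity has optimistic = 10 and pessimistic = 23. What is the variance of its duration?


σ² = ((p - o) / 6)² = (p - o)² / 36
= (23 - 10)² / 36
= 13² / 36
= 169 / 36
= 4.6944


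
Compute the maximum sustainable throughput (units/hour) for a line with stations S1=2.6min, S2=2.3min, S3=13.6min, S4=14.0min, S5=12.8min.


Bottleneck = longest station time
Station times: [2.6, 2.3, 13.6, 14.0, 12.8]
Max = 14.0 min
Rate = 60 / 14.0
= 4.29 units/hour (bottleneck: 14.0min)


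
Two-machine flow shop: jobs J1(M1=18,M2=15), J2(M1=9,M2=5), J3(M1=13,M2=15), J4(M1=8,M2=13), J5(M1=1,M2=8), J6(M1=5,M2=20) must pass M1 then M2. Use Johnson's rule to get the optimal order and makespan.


Johnson's rule:
Group 1 (M1≤M2, sort by M1): ['J5', 'J6', 'J4', 'J3']
Group 2 (M1>M2, sort desc M2): ['J1', 'J2']
Sequence: J5 → J6 → J4 → J3 → J1 → J2
Makespan calculation:
  J5: M1 done=1, M2 done=9
  J6: M1 done=6, M2 done=29
  J4: M1 done=14, M2 done=42
  J3: M1 done=27, M2 done=57
  J1: M1 done=45, M2 done=72
  J2: M1 done=54, M2 done=77
= Sequence: J5 → J6 → J4 → J3 → J1 → J2, Makespan: 77


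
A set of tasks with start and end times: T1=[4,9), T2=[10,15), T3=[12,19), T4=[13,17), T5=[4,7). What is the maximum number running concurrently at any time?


Check each time point for overlaps:
  t=13: 3 tasks active (T2, T3, T4)
Max concurrent = 3


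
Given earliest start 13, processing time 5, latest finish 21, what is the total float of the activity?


EF = ES + duration = 13 + 5 = 18
LS = LF - duration = 21 - 5 = 16
Total Float = LF - EF = 21 - 18
(or LS - ES = 16 - 13)
= 3


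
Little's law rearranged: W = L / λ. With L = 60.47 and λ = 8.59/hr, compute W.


Little's law: L = λW → W = L / λ
= 60.47 / 8.59
= 7.04 hours


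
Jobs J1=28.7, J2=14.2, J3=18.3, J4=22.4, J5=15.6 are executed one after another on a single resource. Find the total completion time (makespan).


Sequential makespan: sum all processing times
= 28.7 + 14.2 + 18.3 + 22.4 + 15.6
= 99.2 time units


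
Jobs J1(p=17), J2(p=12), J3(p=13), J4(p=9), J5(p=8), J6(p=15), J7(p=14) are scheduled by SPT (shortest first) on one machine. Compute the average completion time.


SPT order: J5 → J4 → J2 → J3 → J7 → J6 → J1
Completion times:
  J5: C=8
  J4: C=17
  J2: C=29
  J3: C=42
  J7: C=56
  J6: C=71
  J1: C=88
Sum = 311, n = 7
Mean flow = 311/7
= 44.43


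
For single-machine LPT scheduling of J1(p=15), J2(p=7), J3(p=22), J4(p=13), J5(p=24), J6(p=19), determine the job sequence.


LPT: sort by longest processing time first
  J5: p=24
  J3: p=22
  J6: p=19
  J1: p=15
  J4: p=13
  J2: p=7
Order: J5 → J3 → J6 → J1 → J4 → J2


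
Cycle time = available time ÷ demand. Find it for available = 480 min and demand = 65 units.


Cycle time = available time / demand
= 480 / 65
= 7.38 min/unit


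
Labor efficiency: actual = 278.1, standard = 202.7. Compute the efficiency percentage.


Efficiency = (actual / standard) × 100
= (278.1 / 202.7) × 100
= 137.2%


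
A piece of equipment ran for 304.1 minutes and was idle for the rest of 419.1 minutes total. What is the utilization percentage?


Utilization = busy / total × 100
= 304.1 / 419.1 × 100
= 72.6%


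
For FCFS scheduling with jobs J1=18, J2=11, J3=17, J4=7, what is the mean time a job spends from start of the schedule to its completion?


Completion times:
  J1: completes at 18
  J2: completes at 29
  J3: completes at 46
  J4: completes at 53
Sum = 146
Average = 146/4
= 36.50


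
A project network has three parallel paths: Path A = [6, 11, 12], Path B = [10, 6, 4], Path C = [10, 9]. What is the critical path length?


Path A: 6 + 11 + 12 = 29
Path B: 10 + 6 + 4 = 20
Path C: 10 + 9 = 19
Critical path = longest = max(29, 20, 19)
= 29 (Path A)


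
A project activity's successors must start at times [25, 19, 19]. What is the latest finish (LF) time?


LF = min of all successor start times
Successors start at: [25, 19, 19]
LF = min(25, 19, 19)
= 19


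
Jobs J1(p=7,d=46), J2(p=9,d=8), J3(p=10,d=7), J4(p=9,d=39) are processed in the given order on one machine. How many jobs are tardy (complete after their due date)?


Completion vs due date:
  J1: C=7, d=46 → on time
  J2: C=16, d=8 → TARDY
  J3: C=26, d=7 → TARDY
  J4: C=35, d=39 → on time
Tardy jobs: J2, J3
Count = 2


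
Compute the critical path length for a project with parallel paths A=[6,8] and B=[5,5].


Path A: 6 + 8 = 14
Path B: 5 + 5 = 10
Critical path = longest = max(14, 10)
= 14 (Path A)


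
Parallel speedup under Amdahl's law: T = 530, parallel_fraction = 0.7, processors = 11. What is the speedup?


Amdahl's law: T_p = T × ((1-p) + p/N)
= 530 × ((1-0.7) + 0.7/11)
= 530 × (0.30 + 0.0636)
= 530 × 0.3636
= 192.73
Speedup = 530/192.73
= 2.75×


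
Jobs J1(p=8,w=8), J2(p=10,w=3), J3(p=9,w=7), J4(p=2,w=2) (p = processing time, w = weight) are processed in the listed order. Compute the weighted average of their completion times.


Completion times:
  J1: C=8, w×C=8×8=64
  J2: C=18, w×C=3×18=54
  J3: C=27, w×C=7×27=189
  J4: C=29, w×C=2×29=58
Sum w×C = 365
Sum w = 20
Weighted avg = 365/20
= 18.25


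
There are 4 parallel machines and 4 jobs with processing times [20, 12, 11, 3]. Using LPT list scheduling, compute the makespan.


Jobs (LPT sorted): [20, 12, 11, 3]
Machines: 4
  J=20 → Machine 1 (load: 0+20=20)
  J=12 → Machine 2 (load: 0+12=12)
  J=11 → Machine 3 (load: 0+11=11)
  J=3 → Machine 4 (load: 0+3=3)
Machine loads: [20, 12, 11, 3]
Makespan = max = 20 time units


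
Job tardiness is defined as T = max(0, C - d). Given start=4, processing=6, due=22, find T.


Completion = start + processing = 4 + 6 = 10
Tardiness = max(0, C - d) = max(0, 10 - 22)
= max(0, -12)
= 0


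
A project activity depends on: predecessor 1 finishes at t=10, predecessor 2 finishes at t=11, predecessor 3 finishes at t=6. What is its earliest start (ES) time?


ES = max of all predecessor completion times
Predecessors: [10, 11, 6]
ES = max(10, 11, 6)
= 11


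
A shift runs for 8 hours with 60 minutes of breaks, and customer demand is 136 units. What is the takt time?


Available = 8×60 - 60 = 420 min
Takt time = 420 / 136
= 3.09 min/unit


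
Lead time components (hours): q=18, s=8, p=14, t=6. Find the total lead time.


Lead time = queue + setup + processing + transit
= 18 + 8 + 14 + 6
= 46 hours


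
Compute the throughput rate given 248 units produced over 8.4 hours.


Throughput = units / time
= 248 / 8.4
= 29.5 units/hour


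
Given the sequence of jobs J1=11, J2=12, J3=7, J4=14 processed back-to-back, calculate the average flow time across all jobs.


Completion times:
  J1: completes at 11
  J2: completes at 23
  J3: completes at 30
  J4: completes at 44
Sum = 108
Average = 108/4
= 27.00


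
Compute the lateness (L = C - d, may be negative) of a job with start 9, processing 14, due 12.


Completion = 9 + 14 = 23
Lateness = C - d = 23 - 12
= 11


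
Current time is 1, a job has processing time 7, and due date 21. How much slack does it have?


Slack = due - current_time - processing
= 21 - 1 - 7
= 13


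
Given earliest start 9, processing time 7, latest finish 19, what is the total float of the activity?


EF = ES + duration = 9 + 7 = 16
LS = LF - duration = 19 - 7 = 12
Total Float = LF - EF = 19 - 16
(or LS - ES = 12 - 9)
= 3


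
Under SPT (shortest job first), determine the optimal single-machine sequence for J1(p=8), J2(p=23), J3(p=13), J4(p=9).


SPT: sort by shortest processing time
  J1: p=8
  J4: p=9
  J3: p=13
  J2: p=23
Order: J1 → J4 → J3 → J2


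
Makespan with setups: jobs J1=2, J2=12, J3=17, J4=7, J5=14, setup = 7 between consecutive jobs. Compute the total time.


Makespan = Σ processing + (n-1) × setup
= (2 + 12 + 17 + 7 + 14) + (5-1)×7
= 52 + 28
= 80 time units


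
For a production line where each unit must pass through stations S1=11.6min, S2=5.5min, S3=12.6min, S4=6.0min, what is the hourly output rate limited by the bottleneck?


Bottleneck = longest station time
Station times: [11.6, 5.5, 12.6, 6.0]
Max = 12.6 min
Rate = 60 / 12.6
= 4.76 units/hour (bottleneck: 12.6min)


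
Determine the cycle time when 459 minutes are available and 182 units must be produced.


Cycle time = available time / demand
= 459 / 182
= 2.52 min/unit


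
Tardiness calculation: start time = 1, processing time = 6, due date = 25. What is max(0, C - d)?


Completion = start + processing = 1 + 6 = 7
Tardiness = max(0, C - d) = max(0, 7 - 25)
= max(0, -18)
= 0


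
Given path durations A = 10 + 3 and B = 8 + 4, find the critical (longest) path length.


Path A: 10 + 3 = 13
Path B: 8 + 4 = 12
Critical path = longest = max(13, 12)
= 13 (Path A)


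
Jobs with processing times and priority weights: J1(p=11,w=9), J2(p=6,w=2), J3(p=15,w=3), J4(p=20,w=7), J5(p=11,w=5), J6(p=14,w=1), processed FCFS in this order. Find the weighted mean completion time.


Completion times:
  J1: C=11, w×C=9×11=99
  J2: C=17, w×C=2×17=34
  J3: C=32, w×C=3×32=96
  J4: C=52, w×C=7×52=364
  J5: C=63, w×C=5×63=315
  J6: C=77, w×C=1×77=77
Sum w×C = 985
Sum w = 27
Weighted avg = 985/27
= 36.48


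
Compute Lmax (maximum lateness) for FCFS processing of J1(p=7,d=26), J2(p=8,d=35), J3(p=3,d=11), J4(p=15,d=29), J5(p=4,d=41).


Lateness per job (L = C - d):
  J1: C=7, d=26, L=-19
  J2: C=15, d=35, L=-20
  J3: C=18, d=11, L=7
  J4: C=33, d=29, L=4
  J5: C=37, d=41, L=-4
Lmax = max(-19, -20, 7, 4, -4)
= 7


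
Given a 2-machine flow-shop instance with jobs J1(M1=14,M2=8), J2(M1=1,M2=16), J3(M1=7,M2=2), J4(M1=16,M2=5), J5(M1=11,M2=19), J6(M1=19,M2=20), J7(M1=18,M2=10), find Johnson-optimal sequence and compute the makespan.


Johnson's rule:
Group 1 (M1≤M2, sort by M1): ['J2', 'J5', 'J6']
Group 2 (M1>M2, sort desc M2): ['J7', 'J1', 'J4', 'J3']
Sequence: J2 → J5 → J6 → J7 → J1 → J4 → J3
Makespan calculation:
  J2: M1 done=1, M2 done=17
  J5: M1 done=12, M2 done=36
  J6: M1 done=31, M2 done=56
  J7: M1 done=49, M2 done=66
  J1: M1 done=63, M2 done=74
  J4: M1 done=79, M2 done=84
  J3: M1 done=86, M2 done=88
= Sequence: J2 → J5 → J6 → J7 → J1 → J4 → J3, Makespan: 88


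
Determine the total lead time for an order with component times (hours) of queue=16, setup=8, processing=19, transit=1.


Lead time = queue + setup + processing + transit
= 16 + 8 + 19 + 1
= 44 hours


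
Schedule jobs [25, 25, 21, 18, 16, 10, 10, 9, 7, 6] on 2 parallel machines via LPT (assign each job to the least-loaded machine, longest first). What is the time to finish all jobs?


Jobs (LPT sorted): [25, 25, 21, 18, 16, 10, 10, 9, 7, 6]
Machines: 2
  J=25 → Machine 1 (load: 0+25=25)
  J=25 → Machine 2 (load: 0+25=25)
  J=21 → Machine 1 (load: 25+21=46)
  J=18 → Machine 2 (load: 25+18=43)
  J=16 → Machine 2 (load: 43+16=59)
  J=10 → Machine 1 (load: 46+10=56)
  J=10 → Machine 1 (load: 56+10=66)
  J=9 → Machine 2 (load: 59+9=68)
  J=7 → Machine 1 (load: 66+7=73)
  J=6 → Machine 2 (load: 68+6=74)
Machine loads: [73, 74]
Makespan = max = 74 time units


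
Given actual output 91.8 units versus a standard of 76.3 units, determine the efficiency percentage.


Efficiency = (actual / standard) × 100
= (91.8 / 76.3) × 100
= 120.3%


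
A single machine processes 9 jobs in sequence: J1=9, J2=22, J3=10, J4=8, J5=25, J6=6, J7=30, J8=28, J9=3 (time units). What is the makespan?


Sequential makespan: sum all processing times
= 9 + 22 + 10 + 8 + 25 + 6 + 30 + 28 + 3
= 141 time units


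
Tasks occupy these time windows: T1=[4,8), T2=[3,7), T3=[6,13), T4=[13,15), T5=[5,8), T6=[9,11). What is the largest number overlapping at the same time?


Check each time point for overlaps:
  t=6: 4 tasks active (T1, T2, T3, T5)
Max concurrent = 4


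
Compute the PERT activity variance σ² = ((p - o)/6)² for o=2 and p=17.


σ² = ((p - o) / 6)² = (p - o)² / 36
= (17 - 2)² / 36
= 15² / 36
= 225 / 36
= 6.2500


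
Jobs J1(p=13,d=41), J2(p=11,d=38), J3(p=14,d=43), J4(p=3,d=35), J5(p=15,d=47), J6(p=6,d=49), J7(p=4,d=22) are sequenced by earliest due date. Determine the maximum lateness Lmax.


EDD order: J7 → J4 → J2 → J1 → J3 → J5 → J6
Completion and lateness:
  J7: C=4, d=22, L=4-22=-18
  J4: C=7, d=35, L=7-35=-28
  J2: C=18, d=38, L=18-38=-20
  J1: C=31, d=41, L=31-41=-10
  J3: C=45, d=43, L=45-43=2
  J5: C=60, d=47, L=60-47=13
  J6: C=66, d=49, L=66-49=17
Lmax = max(-18, -28, -20, -10, 2, 13, 17)
= 17


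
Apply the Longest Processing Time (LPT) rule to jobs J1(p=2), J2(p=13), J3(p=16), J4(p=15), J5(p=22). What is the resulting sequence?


LPT: sort by longest processing time first
  J5: p=22
  J3: p=16
  J4: p=15
  J2: p=13
  J1: p=2
Order: J5 → J3 → J4 → J2 → J1


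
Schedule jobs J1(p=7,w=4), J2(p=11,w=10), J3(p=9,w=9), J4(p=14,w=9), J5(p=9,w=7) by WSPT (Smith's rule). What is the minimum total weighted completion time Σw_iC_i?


WSPT order (by p/w): J3 → J2 → J5 → J4 → J1
  J3: C=9, w·C=9×9=81
  J2: C=20, w·C=10×20=200
  J5: C=29, w·C=7×29=203
  J4: C=43, w·C=9×43=387
  J1: C=50, w·C=4×50=200
Σ w·C = 1071
= 1071


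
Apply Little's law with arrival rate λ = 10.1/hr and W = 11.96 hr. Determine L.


Little's law: L = λ × W
= 10.1 × 11.96
= 120.80


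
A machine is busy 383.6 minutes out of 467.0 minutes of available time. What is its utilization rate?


Utilization = busy / total × 100
= 383.6 / 467.0 × 100
= 82.1%


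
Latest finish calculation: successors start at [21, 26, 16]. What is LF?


LF = min of all successor start times
Successors start at: [21, 26, 16]
LF = min(21, 26, 16)
= 16


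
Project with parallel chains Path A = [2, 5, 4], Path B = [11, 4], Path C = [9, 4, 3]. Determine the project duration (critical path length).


Path A: 2 + 5 + 4 = 11
Path B: 11 + 4 = 15
Path C: 9 + 4 + 3 = 16
Critical path = longest = max(11, 15, 16)
= 16 (Path C)


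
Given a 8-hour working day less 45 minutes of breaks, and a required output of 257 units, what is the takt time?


Available = 8×60 - 45 = 435 min
Takt time = 435 / 257
= 1.69 min/unit


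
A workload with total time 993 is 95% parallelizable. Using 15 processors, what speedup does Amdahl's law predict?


Amdahl's law: T_p = T × ((1-p) + p/N)
= 993 × ((1-0.95) + 0.95/15)
= 993 × (0.05 + 0.0633)
= 993 × 0.1133
= 112.54
Speedup = 993/112.54
= 8.82×


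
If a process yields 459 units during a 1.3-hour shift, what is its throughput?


Throughput = units / time
= 459 / 1.3
= 353.1 units/hour


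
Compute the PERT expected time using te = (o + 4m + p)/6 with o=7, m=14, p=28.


te = (o + 4m + p) / 6
= (7 + 4×14 + 28) / 6
= (7 + 56 + 28) / 6
= 91 / 6
= 15.17


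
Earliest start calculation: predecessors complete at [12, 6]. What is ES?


ES = max of all predecessor completion times
Predecessors: [12, 6]
ES = max(12, 6)
= 12


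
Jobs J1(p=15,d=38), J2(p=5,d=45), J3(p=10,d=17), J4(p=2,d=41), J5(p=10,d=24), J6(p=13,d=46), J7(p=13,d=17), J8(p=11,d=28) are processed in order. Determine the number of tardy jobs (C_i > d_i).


Completion vs due date:
  J1: C=15, d=38 → on time
  J2: C=20, d=45 → on time
  J3: C=30, d=17 → TARDY
  J4: C=32, d=41 → on time
  J5: C=42, d=24 → TARDY
  J6: C=55, d=46 → TARDY
  J7: C=68, d=17 → TARDY
  J8: C=79, d=28 → TARDY
Tardy jobs: J3, J5, J6, J7, J8
Count = 5


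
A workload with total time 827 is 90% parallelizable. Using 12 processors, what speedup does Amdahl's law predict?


Amdahl's law: T_p = T × ((1-p) + p/N)
= 827 × ((1-0.9) + 0.9/12)
= 827 × (0.10 + 0.0750)
= 827 × 0.1750
= 144.72
Speedup = 827/144.72
= 5.71×


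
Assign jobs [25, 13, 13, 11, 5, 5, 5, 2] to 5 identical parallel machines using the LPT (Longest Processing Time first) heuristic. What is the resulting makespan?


Jobs (LPT sorted): [25, 13, 13, 11, 5, 5, 5, 2]
Machines: 5
  J=25 → Machine 1 (load: 0+25=25)
  J=13 → Machine 2 (load: 0+13=13)
  J=13 → Machine 3 (load: 0+13=13)
  J=11 → Machine 4 (load: 0+11=11)
  J=5 → Machine 5 (load: 0+5=5)
  J=5 → Machine 5 (load: 5+5=10)
  J=5 → Machine 5 (load: 10+5=15)
  J=2 → Machine 4 (load: 11+2=13)
Machine loads: [25, 13, 13, 13, 15]
Makespan = max = 25 time units


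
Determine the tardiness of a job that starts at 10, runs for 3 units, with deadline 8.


Completion = start + processing = 10 + 3 = 13
Tardiness = max(0, C - d) = max(0, 13 - 8)
= max(0, 5)
= 5


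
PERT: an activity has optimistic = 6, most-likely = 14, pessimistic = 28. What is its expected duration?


te = (o + 4m + p) / 6
= (6 + 4×14 + 28) / 6
= (6 + 56 + 28) / 6
= 90 / 6
= 15.00


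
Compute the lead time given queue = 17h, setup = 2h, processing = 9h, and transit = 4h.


Lead time = queue + setup + processing + transit
= 17 + 2 + 9 + 4
= 32 hours


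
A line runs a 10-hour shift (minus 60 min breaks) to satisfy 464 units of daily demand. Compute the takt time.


Available = 10×60 - 60 = 540 min
Takt time = 540 / 464
= 1.16 min/unit


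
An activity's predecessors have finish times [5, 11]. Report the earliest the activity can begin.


ES = max of all predecessor completion times
Predecessors: [5, 11]
ES = max(5, 11)
= 11


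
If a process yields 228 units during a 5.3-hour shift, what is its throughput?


Throughput = units / time
= 228 / 5.3
= 43.0 units/hour


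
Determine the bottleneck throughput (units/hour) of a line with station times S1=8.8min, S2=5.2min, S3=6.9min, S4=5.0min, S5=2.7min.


Bottleneck = longest station time
Station times: [8.8, 5.2, 6.9, 5.0, 2.7]
Max = 8.8 min
Rate = 60 / 8.8
= 6.82 units/hour (bottleneck: 8.8min)


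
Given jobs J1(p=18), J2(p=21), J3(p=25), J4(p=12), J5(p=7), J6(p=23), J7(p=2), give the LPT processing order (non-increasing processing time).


LPT: sort by longest processing time first
  J3: p=25
  J6: p=23
  J2: p=21
  J1: p=18
  J4: p=12
  J5: p=7
  J7: p=2
Order: J3 → J6 → J2 → J1 → J4 → J5 → J7


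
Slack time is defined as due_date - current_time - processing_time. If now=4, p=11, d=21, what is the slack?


Slack = due - current_time - processing
= 21 - 4 - 11
= 6


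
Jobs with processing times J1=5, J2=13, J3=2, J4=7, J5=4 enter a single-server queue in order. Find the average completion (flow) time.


Completion times:
  J1: completes at 5
  J2: completes at 18
  J3: completes at 20
  J4: completes at 27
  J5: completes at 31
Sum = 101
Average = 101/5
= 20.20


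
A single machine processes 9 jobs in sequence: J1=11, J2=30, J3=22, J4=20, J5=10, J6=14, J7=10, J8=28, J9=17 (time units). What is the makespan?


Sequential makespan: sum all processing times
= 11 + 30 + 22 + 20 + 10 + 14 + 10 + 28 + 17
= 162 time units


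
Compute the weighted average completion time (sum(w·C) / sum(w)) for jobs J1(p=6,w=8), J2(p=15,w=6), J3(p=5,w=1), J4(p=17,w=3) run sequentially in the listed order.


Completion times:
  J1: C=6, w×C=8×6=48
  J2: C=21, w×C=6×21=126
  J3: C=26, w×C=1×26=26
  J4: C=43, w×C=3×43=129
Sum w×C = 329
Sum w = 18
Weighted avg = 329/18
= 18.28


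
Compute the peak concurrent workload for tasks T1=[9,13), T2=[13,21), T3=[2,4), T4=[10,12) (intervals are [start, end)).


Check each time point for overlaps:
  t=10: 2 tasks active (T1, T4)
Max concurrent = 2


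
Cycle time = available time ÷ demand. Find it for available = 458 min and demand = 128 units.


Cycle time = available time / demand
= 458 / 128
= 3.58 min/unit


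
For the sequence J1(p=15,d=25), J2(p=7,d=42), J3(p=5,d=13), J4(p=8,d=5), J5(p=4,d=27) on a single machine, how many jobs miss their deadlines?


Completion vs due date:
  J1: C=15, d=25 → on time
  J2: C=22, d=42 → on time
  J3: C=27, d=13 → TARDY
  J4: C=35, d=5 → TARDY
  J5: C=39, d=27 → TARDY
Tardy jobs: J3, J4, J5
Count = 3


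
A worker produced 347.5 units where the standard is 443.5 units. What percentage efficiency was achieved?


Efficiency = (actual / standard) × 100
= (347.5 / 443.5) × 100
= 78.4%


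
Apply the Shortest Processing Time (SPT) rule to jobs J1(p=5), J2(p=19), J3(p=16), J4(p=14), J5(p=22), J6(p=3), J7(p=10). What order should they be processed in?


SPT: sort by shortest processing time
  J6: p=3
  J1: p=5
  J7: p=10
  J4: p=14
  J3: p=16
  J2: p=19
  J5: p=22
Order: J6 → J1 → J7 → J4 → J3 → J2 → J5


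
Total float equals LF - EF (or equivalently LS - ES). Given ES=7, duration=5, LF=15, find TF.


EF = ES + duration = 7 + 5 = 12
LS = LF - duration = 15 - 5 = 10
Total Float = LF - EF = 15 - 12
(or LS - ES = 10 - 7)
= 3


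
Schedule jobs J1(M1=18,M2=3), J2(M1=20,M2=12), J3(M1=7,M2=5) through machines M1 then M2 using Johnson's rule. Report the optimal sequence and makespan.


Johnson's rule:
Group 1 (M1≤M2, sort by M1): []
Group 2 (M1>M2, sort desc M2): ['J2', 'J3', 'J1']
Sequence: J2 → J3 → J1
Makespan calculation:
  J2: M1 done=20, M2 done=32
  J3: M1 done=27, M2 done=37
  J1: M1 done=45, M2 done=48
= Sequence: J2 → J3 → J1, Makespan: 48


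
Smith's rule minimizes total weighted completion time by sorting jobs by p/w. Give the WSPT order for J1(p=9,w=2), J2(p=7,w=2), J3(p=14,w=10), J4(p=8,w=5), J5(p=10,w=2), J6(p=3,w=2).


WSPT (Smith's rule): sort by p/w ascending
  J3: p/w = 14/10 = 1.400
  J6: p/w = 3/2 = 1.500
  J4: p/w = 8/5 = 1.600
  J2: p/w = 7/2 = 3.500
  J1: p/w = 9/2 = 4.500
  J5: p/w = 10/2 = 5.000
Order: J3 → J6 → J4 → J2 → J1 → J5


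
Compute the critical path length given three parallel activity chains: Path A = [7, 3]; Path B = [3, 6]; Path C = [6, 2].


Path A: 7 + 3 = 10
Path B: 3 + 6 = 9
Path C: 6 + 2 = 8
Critical path = longest = max(10, 9, 8)
= 10 (Path A)


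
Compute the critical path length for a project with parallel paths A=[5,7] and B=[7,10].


Path A: 5 + 7 = 12
Path B: 7 + 10 = 17
Critical path = longest = max(12, 17)
= 17 (Path B)


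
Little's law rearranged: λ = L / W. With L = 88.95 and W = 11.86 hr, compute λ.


Little's law: L = λW → λ = L / W
= 88.95 / 11.86
= 7.50 per hour


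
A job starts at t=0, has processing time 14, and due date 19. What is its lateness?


Completion = 0 + 14 = 14
Lateness = C - d = 14 - 19
= -5


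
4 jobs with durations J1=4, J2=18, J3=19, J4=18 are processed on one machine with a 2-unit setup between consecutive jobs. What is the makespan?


Makespan = Σ processing + (n-1) × setup
= (4 + 18 + 19 + 18) + (4-1)×2
= 59 + 6
= 65 time units


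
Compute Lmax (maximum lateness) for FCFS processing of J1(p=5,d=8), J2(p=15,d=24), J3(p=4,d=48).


Lateness per job (L = C - d):
  J1: C=5, d=8, L=-3
  J2: C=20, d=24, L=-4
  J3: C=24, d=48, L=-24
Lmax = max(-3, -4, -24)
= -3
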